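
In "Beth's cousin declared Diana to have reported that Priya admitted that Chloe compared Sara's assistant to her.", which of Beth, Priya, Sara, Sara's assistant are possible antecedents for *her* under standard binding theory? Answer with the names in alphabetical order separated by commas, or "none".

Beth, Priya, Sara

*her* is a pronoun; Principle B requires it to be free in its binding domain — the clause headed by 'compared'.
— Beth: possessor inside the subject DP of the matrix clause; does not c-command the pronoun — Principle B does not apply; allowed.
— Priya: subject of the clause headed by 'admitted'; c-commands the pronoun but lies outside its binding domain — allowed.
— Sara: possessor inside the object DP of the clause headed by 'compared'; does not c-command the pronoun — Principle B does not apply; allowed.
— Sara's assistant: object of the clause headed by 'compared'; c-commands the pronoun within its binding domain — blocked (Principle B).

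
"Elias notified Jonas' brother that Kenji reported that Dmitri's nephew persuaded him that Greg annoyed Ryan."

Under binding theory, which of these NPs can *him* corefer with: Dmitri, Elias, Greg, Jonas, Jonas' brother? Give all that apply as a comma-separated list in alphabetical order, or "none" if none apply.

*him* is a pronoun; Principle B requires it to be free in its binding domain — the clause headed by 'persuaded'.
— Dmitri: possessor inside the subject DP of the clause headed by 'persuaded'; does not c-command the pronoun — Principle B does not apply; allowed.
— Elias: subject of the matrix clause; c-commands the pronoun but lies outside its binding domain — allowed.
— Greg: subject of the clause headed by 'annoyed'; is c-commanded by the pronoun; coreference would bind this R-expression — blocked (Principle C).
— Jonas: possessor inside the object DP of the matrix clause; does not c-command the pronoun — Principle B does not apply; allowed.
— Jonas' brother: object of the matrix clause; c-commands the pronoun but lies outside its binding domain — allowed.

Dmitri, Elias, Jonas, Jonas' brother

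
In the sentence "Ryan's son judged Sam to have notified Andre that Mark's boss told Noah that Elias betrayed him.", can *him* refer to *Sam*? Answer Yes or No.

*him* is a pronoun; Principle B requires it to be free in its binding domain — the clause headed by 'betrayed'.
— Sam: subject of the clause headed by 'notified'; c-commands the pronoun but lies outside its binding domain — allowed.

Yes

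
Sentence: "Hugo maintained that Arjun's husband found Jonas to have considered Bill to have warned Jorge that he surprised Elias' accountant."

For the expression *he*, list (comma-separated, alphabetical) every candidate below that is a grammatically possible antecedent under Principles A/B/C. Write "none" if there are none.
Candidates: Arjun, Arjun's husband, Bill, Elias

*he* is a pronoun; Principle B requires it to be free in its binding domain — the clause headed by 'surprised'.
— Arjun: possessor inside the subject DP of the clause headed by 'found'; does not c-command the pronoun — Principle B does not apply; allowed.
— Arjun's husband: subject of the clause headed by 'found'; c-commands the pronoun but lies outside its binding domain — allowed.
— Bill: subject of the clause headed by 'warned'; c-commands the pronoun but lies outside its binding domain — allowed.
— Elias: possessor inside the object DP of the clause headed by 'surprised'; is c-commanded by the pronoun; coreference would bind this R-expression — blocked (Principle C).

Arjun, Arjun's husband, Bill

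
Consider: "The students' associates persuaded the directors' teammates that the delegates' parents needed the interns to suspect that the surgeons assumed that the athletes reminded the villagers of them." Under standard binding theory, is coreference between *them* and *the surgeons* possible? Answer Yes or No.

*the surgeons* is an R-expression; Principle C requires it to be free (not bound by any c-commanding expression).
— them: second object of the clause headed by 'reminded'; the pronoun does not c-command the R-expression — coreference allowed.

Yes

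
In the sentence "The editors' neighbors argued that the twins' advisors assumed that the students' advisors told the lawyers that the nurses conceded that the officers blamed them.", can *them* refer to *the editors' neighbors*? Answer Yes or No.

Yes

*them* is a pronoun; Principle B requires it to be free in its binding domain — the clause headed by 'blamed'.
— the editors' neighbors: subject of the matrix clause; c-commands the pronoun but lies outside its binding domain — allowed.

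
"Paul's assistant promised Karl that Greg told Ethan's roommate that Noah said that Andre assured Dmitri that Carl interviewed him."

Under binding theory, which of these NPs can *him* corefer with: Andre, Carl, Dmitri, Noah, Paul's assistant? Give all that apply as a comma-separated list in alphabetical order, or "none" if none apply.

Andre, Dmitri, Noah, Paul's assistant

*him* is a pronoun; Principle B requires it to be free in its binding domain — the clause headed by 'interviewed'.
— Andre: subject of the clause headed by 'assured'; c-commands the pronoun but lies outside its binding domain — allowed.
— Carl: subject of the clause headed by 'interviewed'; c-commands the pronoun within its binding domain — blocked (Principle B).
— Dmitri: object of the clause headed by 'assured'; c-commands the pronoun but lies outside its binding domain — allowed.
— Noah: subject of the clause headed by 'said'; c-commands the pronoun but lies outside its binding domain — allowed.
— Paul's assistant: subject of the matrix clause; c-commands the pronoun but lies outside its binding domain — allowed.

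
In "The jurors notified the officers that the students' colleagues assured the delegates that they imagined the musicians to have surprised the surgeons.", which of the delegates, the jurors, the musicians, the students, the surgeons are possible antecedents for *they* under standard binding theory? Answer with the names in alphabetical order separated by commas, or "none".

the delegates, the jurors, the students

*they* is a pronoun; Principle B requires it to be free in its binding domain — the clause headed by 'imagined'.
— the delegates: object of the clause headed by 'assured'; c-commands the pronoun but lies outside its binding domain — allowed.
— the jurors: subject of the matrix clause; c-commands the pronoun but lies outside its binding domain — allowed.
— the musicians: subject of the clause headed by 'surprised'; is c-commanded by the pronoun; coreference would bind this R-expression — blocked (Principle C).
— the students: possessor inside the subject DP of the clause headed by 'assured'; does not c-command the pronoun — Principle B does not apply; allowed.
— the surgeons: object of the clause headed by 'surprised'; is c-commanded by the pronoun; coreference would bind this R-expression — blocked (Principle C).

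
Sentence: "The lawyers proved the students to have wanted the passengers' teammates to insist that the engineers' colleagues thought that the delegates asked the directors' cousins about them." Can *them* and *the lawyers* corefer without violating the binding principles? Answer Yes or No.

*the lawyers* is an R-expression; Principle C requires it to be free (not bound by any c-commanding expression).
— them: second object of the clause headed by 'asked'; the pronoun does not c-command the R-expression — coreference allowed.

Yes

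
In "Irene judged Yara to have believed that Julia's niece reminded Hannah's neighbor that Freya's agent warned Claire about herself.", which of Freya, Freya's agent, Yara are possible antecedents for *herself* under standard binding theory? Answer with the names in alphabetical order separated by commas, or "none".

*herself* is a reflexive; Principle A requires it to be bound within its binding domain — the clause headed by 'warned'.
— Freya: possessor inside the subject DP of the clause headed by 'warned'; does not c-command the reflexive — cannot bind it (Principle A).
— Freya's agent: subject of the clause headed by 'warned'; c-commands the reflexive within its binding domain — allowed (Principle A).
— Yara: subject of the clause headed by 'believed'; c-commands the reflexive but lies outside its binding domain — cannot bind it (Principle A).

Freya's agent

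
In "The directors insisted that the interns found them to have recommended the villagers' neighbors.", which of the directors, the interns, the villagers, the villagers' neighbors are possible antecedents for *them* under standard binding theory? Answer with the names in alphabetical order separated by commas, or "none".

*them* is a pronoun; Principle B requires it to be free in its binding domain — the clause headed by 'found'.
— the directors: subject of the matrix clause; c-commands the pronoun but lies outside its binding domain — allowed.
— the interns: subject of the clause headed by 'found'; c-commands the pronoun within its binding domain — blocked (Principle B).
— the villagers: possessor inside the object DP of the clause headed by 'recommended'; is c-commanded by the pronoun; coreference would bind this R-expression — blocked (Principle C).
— the villagers' neighbors: object of the clause headed by 'recommended'; is c-commanded by the pronoun; coreference would bind this R-expression — blocked (Principle C).

the directors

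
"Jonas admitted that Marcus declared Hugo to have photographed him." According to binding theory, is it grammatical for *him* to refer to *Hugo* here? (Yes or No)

No

*Hugo* is an R-expression; Principle C requires it to be free (not bound by any c-commanding expression).
— him: object of the clause headed by 'photographed'; the R-expression locally c-commands the pronoun — coreference blocked (Principle B on the pronoun).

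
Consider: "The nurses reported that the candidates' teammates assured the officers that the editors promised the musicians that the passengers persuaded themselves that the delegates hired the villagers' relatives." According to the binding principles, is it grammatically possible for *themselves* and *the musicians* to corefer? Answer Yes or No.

*themselves* is a reflexive; Principle A requires it to be bound within its binding domain — the clause headed by 'persuaded'.
— the musicians: object of the clause headed by 'promised'; c-commands the reflexive but lies outside its binding domain — cannot bind it (Principle A).

No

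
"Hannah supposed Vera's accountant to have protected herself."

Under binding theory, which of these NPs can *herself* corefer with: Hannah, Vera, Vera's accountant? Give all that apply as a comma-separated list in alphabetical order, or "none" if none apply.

Vera's accountant

*herself* is a reflexive; Principle A requires it to be bound within its binding domain — the clause headed by 'protected'.
— Hannah: subject of the matrix clause; c-commands the reflexive but lies outside its binding domain — cannot bind it (Principle A).
— Vera: possessor inside the subject DP of the clause headed by 'protected'; does not c-command the reflexive — cannot bind it (Principle A).
— Vera's accountant: subject of the clause headed by 'protected'; c-commands the reflexive within its binding domain — allowed (Principle A).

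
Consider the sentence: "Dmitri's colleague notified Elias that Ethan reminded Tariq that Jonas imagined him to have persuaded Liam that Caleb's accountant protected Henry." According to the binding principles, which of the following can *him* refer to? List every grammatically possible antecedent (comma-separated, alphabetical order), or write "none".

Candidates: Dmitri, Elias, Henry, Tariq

*him* is a pronoun; Principle B requires it to be free in its binding domain — the clause headed by 'imagined'.
— Dmitri: possessor inside the subject DP of the matrix clause; does not c-command the pronoun — Principle B does not apply; allowed.
— Elias: object of the matrix clause; c-commands the pronoun but lies outside its binding domain — allowed.
— Henry: object of the clause headed by 'protected'; is c-commanded by the pronoun; coreference would bind this R-expression — blocked (Principle C).
— Tariq: object of the clause headed by 'reminded'; c-commands the pronoun but lies outside its binding domain — allowed.

Dmitri, Elias, Tariq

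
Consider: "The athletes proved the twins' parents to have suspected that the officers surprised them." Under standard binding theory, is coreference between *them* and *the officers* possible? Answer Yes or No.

No

*the officers* is an R-expression; Principle C requires it to be free (not bound by any c-commanding expression).
— them: object of the clause headed by 'surprised'; the R-expression locally c-commands the pronoun — coreference blocked (Principle B on the pronoun).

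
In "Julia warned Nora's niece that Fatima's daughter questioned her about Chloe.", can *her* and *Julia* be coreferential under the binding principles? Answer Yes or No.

*Julia* is an R-expression; Principle C requires it to be free (not bound by any c-commanding expression).
— her: object of the clause headed by 'questioned'; the pronoun does not c-command the R-expression — coreference allowed.

Yes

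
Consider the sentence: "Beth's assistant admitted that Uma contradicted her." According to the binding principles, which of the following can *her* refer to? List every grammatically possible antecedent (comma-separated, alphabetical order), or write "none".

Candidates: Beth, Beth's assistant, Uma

*her* is a pronoun; Principle B requires it to be free in its binding domain — the clause headed by 'contradicted'.
— Beth: possessor inside the subject DP of the matrix clause; does not c-command the pronoun — Principle B does not apply; allowed.
— Beth's assistant: subject of the matrix clause; c-commands the pronoun but lies outside its binding domain — allowed.
— Uma: subject of the clause headed by 'contradicted'; c-commands the pronoun within its binding domain — blocked (Principle B).

Beth, Beth's assistant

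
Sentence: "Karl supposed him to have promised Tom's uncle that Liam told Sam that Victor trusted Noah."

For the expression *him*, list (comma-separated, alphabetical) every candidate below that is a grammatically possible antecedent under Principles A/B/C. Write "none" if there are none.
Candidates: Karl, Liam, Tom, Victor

*him* is a pronoun; Principle B requires it to be free in its binding domain — the matrix clause.
— Karl: subject of the matrix clause; c-commands the pronoun within its binding domain — blocked (Principle B).
— Liam: subject of the clause headed by 'told'; is c-commanded by the pronoun; coreference would bind this R-expression — blocked (Principle C).
— Tom: possessor inside the object DP of the clause headed by 'promised'; is c-commanded by the pronoun; coreference would bind this R-expression — blocked (Principle C).
— Victor: subject of the clause headed by 'trusted'; is c-commanded by the pronoun; coreference would bind this R-expression — blocked (Principle C).

none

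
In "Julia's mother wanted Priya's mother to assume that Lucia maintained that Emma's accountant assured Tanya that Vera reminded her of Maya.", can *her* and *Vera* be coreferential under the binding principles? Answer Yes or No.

*Vera* is an R-expression; Principle C requires it to be free (not bound by any c-commanding expression).
— her: object of the clause headed by 'reminded'; the R-expression locally c-commands the pronoun — coreference blocked (Principle B on the pronoun).

No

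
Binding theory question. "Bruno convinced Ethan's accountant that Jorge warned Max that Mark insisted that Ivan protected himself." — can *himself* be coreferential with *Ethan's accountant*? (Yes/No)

*himself* is a reflexive; Principle A requires it to be bound within its binding domain — the clause headed by 'protected'.
— Ethan's accountant: object of the matrix clause; c-commands the reflexive but lies outside its binding domain — cannot bind it (Principle A).

No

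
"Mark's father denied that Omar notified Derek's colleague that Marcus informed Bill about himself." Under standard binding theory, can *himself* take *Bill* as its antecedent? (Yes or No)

Yes

*himself* is a reflexive; Principle A requires it to be bound within its binding domain — the clause headed by 'informed'.
— Bill: object of the clause headed by 'informed'; c-commands the reflexive within its binding domain — allowed (Principle A).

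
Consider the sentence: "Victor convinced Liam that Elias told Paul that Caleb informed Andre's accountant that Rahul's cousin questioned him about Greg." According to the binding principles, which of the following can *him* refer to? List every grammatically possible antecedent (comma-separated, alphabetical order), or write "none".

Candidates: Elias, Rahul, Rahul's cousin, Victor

*him* is a pronoun; Principle B requires it to be free in its binding domain — the clause headed by 'questioned'.
— Elias: subject of the clause headed by 'told'; c-commands the pronoun but lies outside its binding domain — allowed.
— Rahul: possessor inside the subject DP of the clause headed by 'questioned'; does not c-command the pronoun — Principle B does not apply; allowed.
— Rahul's cousin: subject of the clause headed by 'questioned'; c-commands the pronoun within its binding domain — blocked (Principle B).
— Victor: subject of the matrix clause; c-commands the pronoun but lies outside its binding domain — allowed.

Elias, Rahul, Victor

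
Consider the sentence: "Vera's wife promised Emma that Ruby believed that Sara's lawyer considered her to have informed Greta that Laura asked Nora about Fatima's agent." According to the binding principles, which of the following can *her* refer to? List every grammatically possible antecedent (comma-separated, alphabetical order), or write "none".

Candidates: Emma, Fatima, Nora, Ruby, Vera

*her* is a pronoun; Principle B requires it to be free in its binding domain — the clause headed by 'considered'.
— Emma: object of the matrix clause; c-commands the pronoun but lies outside its binding domain — allowed.
— Fatima: possessor inside the second object DP of the clause headed by 'asked'; is c-commanded by the pronoun; coreference would bind this R-expression — blocked (Principle C).
— Nora: object of the clause headed by 'asked'; is c-commanded by the pronoun; coreference would bind this R-expression — blocked (Principle C).
— Ruby: subject of the clause headed by 'believed'; c-commands the pronoun but lies outside its binding domain — allowed.
— Vera: possessor inside the subject DP of the matrix clause; does not c-command the pronoun — Principle B does not apply; allowed.

Emma, Ruby, Vera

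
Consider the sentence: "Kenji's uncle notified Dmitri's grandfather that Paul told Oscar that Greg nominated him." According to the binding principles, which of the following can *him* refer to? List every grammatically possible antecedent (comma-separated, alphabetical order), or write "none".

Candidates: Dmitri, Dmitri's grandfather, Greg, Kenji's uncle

*him* is a pronoun; Principle B requires it to be free in its binding domain — the clause headed by 'nominated'.
— Dmitri: possessor inside the object DP of the matrix clause; does not c-command the pronoun — Principle B does not apply; allowed.
— Dmitri's grandfather: object of the matrix clause; c-commands the pronoun but lies outside its binding domain — allowed.
— Greg: subject of the clause headed by 'nominated'; c-commands the pronoun within its binding domain — blocked (Principle B).
— Kenji's uncle: subject of the matrix clause; c-commands the pronoun but lies outside its binding domain — allowed.

Dmitri, Dmitri's grandfather, Kenji's uncle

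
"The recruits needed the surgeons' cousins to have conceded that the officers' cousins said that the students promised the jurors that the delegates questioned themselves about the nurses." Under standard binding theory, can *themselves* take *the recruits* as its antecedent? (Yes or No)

*themselves* is a reflexive; Principle A requires it to be bound within its binding domain — the clause headed by 'questioned'.
— the recruits: subject of the matrix clause; c-commands the reflexive but lies outside its binding domain — cannot bind it (Principle A).

No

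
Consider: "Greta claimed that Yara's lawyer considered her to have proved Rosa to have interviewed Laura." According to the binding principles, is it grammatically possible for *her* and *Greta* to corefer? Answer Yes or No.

Yes

*her* is a pronoun; Principle B requires it to be free in its binding domain — the clause headed by 'considered'.
— Greta: subject of the matrix clause; c-commands the pronoun but lies outside its binding domain — allowed.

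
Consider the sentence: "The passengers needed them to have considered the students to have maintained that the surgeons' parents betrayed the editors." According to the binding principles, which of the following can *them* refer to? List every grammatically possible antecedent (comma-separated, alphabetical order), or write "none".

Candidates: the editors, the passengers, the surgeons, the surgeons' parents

none

*them* is a pronoun; Principle B requires it to be free in its binding domain — the matrix clause.
— the editors: object of the clause headed by 'betrayed'; is c-commanded by the pronoun; coreference would bind this R-expression — blocked (Principle C).
— the passengers: subject of the matrix clause; c-commands the pronoun within its binding domain — blocked (Principle B).
— the surgeons: possessor inside the subject DP of the clause headed by 'betrayed'; is c-commanded by the pronoun; coreference would bind this R-expression — blocked (Principle C).
— the surgeons' parents: subject of the clause headed by 'betrayed'; is c-commanded by the pronoun; coreference would bind this R-expression — blocked (Principle C).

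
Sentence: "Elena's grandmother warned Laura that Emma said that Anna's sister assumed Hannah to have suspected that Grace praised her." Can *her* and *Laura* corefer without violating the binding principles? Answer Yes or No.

*Laura* is an R-expression; Principle C requires it to be free (not bound by any c-commanding expression).
— her: object of the clause headed by 'praised'; the pronoun does not c-command the R-expression — coreference allowed.

Yes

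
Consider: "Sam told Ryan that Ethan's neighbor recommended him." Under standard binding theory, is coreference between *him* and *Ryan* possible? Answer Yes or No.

*Ryan* is an R-expression; Principle C requires it to be free (not bound by any c-commanding expression).
— him: object of the clause headed by 'recommended'; the pronoun does not c-command the R-expression — coreference allowed.

Yes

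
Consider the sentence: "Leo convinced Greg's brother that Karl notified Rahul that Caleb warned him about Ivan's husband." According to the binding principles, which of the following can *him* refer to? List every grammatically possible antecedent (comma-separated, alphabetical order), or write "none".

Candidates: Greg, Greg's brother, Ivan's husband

Greg, Greg's brother

*him* is a pronoun; Principle B requires it to be free in its binding domain — the clause headed by 'warned'.
— Greg: possessor inside the object DP of the matrix clause; does not c-command the pronoun — Principle B does not apply; allowed.
— Greg's brother: object of the matrix clause; c-commands the pronoun but lies outside its binding domain — allowed.
— Ivan's husband: second object of the clause headed by 'warned'; is c-commanded by the pronoun; coreference would bind this R-expression — blocked (Principle C).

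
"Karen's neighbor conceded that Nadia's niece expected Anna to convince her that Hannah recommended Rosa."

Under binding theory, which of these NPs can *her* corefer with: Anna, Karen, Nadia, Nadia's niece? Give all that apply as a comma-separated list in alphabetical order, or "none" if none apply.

Karen, Nadia, Nadia's niece

*her* is a pronoun; Principle B requires it to be free in its binding domain — the clause headed by 'convince'.
— Anna: subject of the clause headed by 'convince'; c-commands the pronoun within its binding domain — blocked (Principle B).
— Karen: possessor inside the subject DP of the matrix clause; does not c-command the pronoun — Principle B does not apply; allowed.
— Nadia: possessor inside the subject DP of the clause headed by 'expected'; does not c-command the pronoun — Principle B does not apply; allowed.
— Nadia's niece: subject of the clause headed by 'expected'; c-commands the pronoun but lies outside its binding domain — allowed.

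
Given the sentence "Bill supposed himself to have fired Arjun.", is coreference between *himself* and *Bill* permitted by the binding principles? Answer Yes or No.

*himself* is a reflexive; Principle A requires it to be bound within its binding domain — the matrix clause.
— Bill: subject of the matrix clause; c-commands the reflexive within its binding domain — allowed (Principle A).

Yes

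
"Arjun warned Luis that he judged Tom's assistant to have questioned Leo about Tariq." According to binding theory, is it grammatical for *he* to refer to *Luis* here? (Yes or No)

Yes

*Luis* is an R-expression; Principle C requires it to be free (not bound by any c-commanding expression).
— he: subject of the clause headed by 'judged'; the pronoun does not c-command the R-expression — coreference allowed.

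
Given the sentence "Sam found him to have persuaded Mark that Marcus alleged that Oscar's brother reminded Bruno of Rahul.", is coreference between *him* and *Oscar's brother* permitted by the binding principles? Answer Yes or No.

No

*him* is a pronoun; Principle B requires it to be free in its binding domain — the matrix clause.
— Oscar's brother: subject of the clause headed by 'reminded'; is c-commanded by the pronoun; coreference would bind this R-expression — blocked (Principle C).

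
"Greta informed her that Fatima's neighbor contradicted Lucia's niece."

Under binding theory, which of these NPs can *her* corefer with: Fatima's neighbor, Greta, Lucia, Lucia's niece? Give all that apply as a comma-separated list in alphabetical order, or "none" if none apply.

none

*her* is a pronoun; Principle B requires it to be free in its binding domain — the matrix clause.
— Fatima's neighbor: subject of the clause headed by 'contradicted'; is c-commanded by the pronoun; coreference would bind this R-expression — blocked (Principle C).
— Greta: subject of the matrix clause; c-commands the pronoun within its binding domain — blocked (Principle B).
— Lucia: possessor inside the object DP of the clause headed by 'contradicted'; is c-commanded by the pronoun; coreference would bind this R-expression — blocked (Principle C).
— Lucia's niece: object of the clause headed by 'contradicted'; is c-commanded by the pronoun; coreference would bind this R-expression — blocked (Principle C).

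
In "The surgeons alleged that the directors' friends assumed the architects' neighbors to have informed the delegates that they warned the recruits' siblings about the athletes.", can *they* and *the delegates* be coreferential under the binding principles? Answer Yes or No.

*the delegates* is an R-expression; Principle C requires it to be free (not bound by any c-commanding expression).
— they: subject of the clause headed by 'warned'; the pronoun does not c-command the R-expression — coreference allowed.

Yes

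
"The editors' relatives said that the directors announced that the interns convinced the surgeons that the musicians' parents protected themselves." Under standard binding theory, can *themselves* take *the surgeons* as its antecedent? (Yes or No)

No

*themselves* is a reflexive; Principle A requires it to be bound within its binding domain — the clause headed by 'protected'.
— the surgeons: object of the clause headed by 'convinced'; c-commands the reflexive but lies outside its binding domain — cannot bind it (Principle A).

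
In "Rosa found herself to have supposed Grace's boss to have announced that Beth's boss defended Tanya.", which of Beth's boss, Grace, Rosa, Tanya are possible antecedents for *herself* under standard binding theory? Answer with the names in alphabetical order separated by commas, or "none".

Rosa

*herself* is a reflexive; Principle A requires it to be bound within its binding domain — the matrix clause.
— Beth's boss: subject of the clause headed by 'defended'; does not c-command the reflexive — cannot bind it (Principle A).
— Grace: possessor inside the subject DP of the clause headed by 'announced'; does not c-command the reflexive — cannot bind it (Principle A).
— Rosa: subject of the matrix clause; c-commands the reflexive within its binding domain — allowed (Principle A).
— Tanya: object of the clause headed by 'defended'; does not c-command the reflexive — cannot bind it (Principle A).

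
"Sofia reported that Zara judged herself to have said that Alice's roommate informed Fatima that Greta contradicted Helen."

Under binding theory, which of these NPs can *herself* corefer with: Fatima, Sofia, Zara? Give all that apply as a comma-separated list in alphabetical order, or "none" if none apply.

*herself* is a reflexive; Principle A requires it to be bound within its binding domain — the clause headed by 'judged'.
— Fatima: object of the clause headed by 'informed'; does not c-command the reflexive — cannot bind it (Principle A).
— Sofia: subject of the matrix clause; c-commands the reflexive but lies outside its binding domain — cannot bind it (Principle A).
— Zara: subject of the clause headed by 'judged'; c-commands the reflexive within its binding domain — allowed (Principle A).

Zara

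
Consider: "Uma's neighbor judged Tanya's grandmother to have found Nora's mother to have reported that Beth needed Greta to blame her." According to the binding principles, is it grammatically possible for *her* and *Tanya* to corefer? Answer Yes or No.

Yes

*her* is a pronoun; Principle B requires it to be free in its binding domain — the clause headed by 'blame'.
— Tanya: possessor inside the subject DP of the clause headed by 'found'; does not c-command the pronoun — Principle B does not apply; allowed.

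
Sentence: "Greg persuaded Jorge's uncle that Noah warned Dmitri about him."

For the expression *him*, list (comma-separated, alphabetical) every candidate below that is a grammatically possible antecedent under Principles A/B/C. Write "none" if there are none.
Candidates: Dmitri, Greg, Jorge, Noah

*him* is a pronoun; Principle B requires it to be free in its binding domain — the clause headed by 'warned'.
— Dmitri: object of the clause headed by 'warned'; c-commands the pronoun within its binding domain — blocked (Principle B).
— Greg: subject of the matrix clause; c-commands the pronoun but lies outside its binding domain — allowed.
— Jorge: possessor inside the object DP of the matrix clause; does not c-command the pronoun — Principle B does not apply; allowed.
— Noah: subject of the clause headed by 'warned'; c-commands the pronoun within its binding domain — blocked (Principle B).

Greg, Jorge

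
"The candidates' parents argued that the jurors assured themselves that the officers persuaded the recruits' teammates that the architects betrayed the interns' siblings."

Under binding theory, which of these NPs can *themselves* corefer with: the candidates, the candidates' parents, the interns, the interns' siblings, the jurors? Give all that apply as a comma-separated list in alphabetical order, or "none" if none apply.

the jurors

*themselves* is a reflexive; Principle A requires it to be bound within its binding domain — the clause headed by 'assured'.
— the candidates: possessor inside the subject DP of the matrix clause; does not c-command the reflexive — cannot bind it (Principle A).
— the candidates' parents: subject of the matrix clause; c-commands the reflexive but lies outside its binding domain — cannot bind it (Principle A).
— the interns: possessor inside the object DP of the clause headed by 'betrayed'; does not c-command the reflexive — cannot bind it (Principle A).
— the interns' siblings: object of the clause headed by 'betrayed'; does not c-command the reflexive — cannot bind it (Principle A).
— the jurors: subject of the clause headed by 'assured'; c-commands the reflexive within its binding domain — allowed (Principle A).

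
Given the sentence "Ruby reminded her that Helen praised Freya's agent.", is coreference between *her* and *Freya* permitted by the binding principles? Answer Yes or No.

*her* is a pronoun; Principle B requires it to be free in its binding domain — the matrix clause.
— Freya: possessor inside the object DP of the clause headed by 'praised'; is c-commanded by the pronoun; coreference would bind this R-expression — blocked (Principle C).

No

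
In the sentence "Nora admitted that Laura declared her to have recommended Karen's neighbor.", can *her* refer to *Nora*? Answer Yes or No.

*her* is a pronoun; Principle B requires it to be free in its binding domain — the clause headed by 'declared'.
— Nora: subject of the matrix clause; c-commands the pronoun but lies outside its binding domain — allowed.

Yes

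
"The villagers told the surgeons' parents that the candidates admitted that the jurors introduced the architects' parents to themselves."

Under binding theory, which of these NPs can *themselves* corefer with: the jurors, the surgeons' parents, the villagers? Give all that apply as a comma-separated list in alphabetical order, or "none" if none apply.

the jurors

*themselves* is a reflexive; Principle A requires it to be bound within its binding domain — the clause headed by 'introduced'.
— the jurors: subject of the clause headed by 'introduced'; c-commands the reflexive within its binding domain — allowed (Principle A).
— the surgeons' parents: object of the matrix clause; c-commands the reflexive but lies outside its binding domain — cannot bind it (Principle A).
— the villagers: subject of the matrix clause; c-commands the reflexive but lies outside its binding domain — cannot bind it (Principle A).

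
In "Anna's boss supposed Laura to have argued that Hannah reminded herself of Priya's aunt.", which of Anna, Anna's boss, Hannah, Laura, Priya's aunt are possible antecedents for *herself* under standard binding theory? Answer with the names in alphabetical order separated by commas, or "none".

*herself* is a reflexive; Principle A requires it to be bound within its binding domain — the clause headed by 'reminded'.
— Anna: possessor inside the subject DP of the matrix clause; does not c-command the reflexive — cannot bind it (Principle A).
— Anna's boss: subject of the matrix clause; c-commands the reflexive but lies outside its binding domain — cannot bind it (Principle A).
— Hannah: subject of the clause headed by 'reminded'; c-commands the reflexive within its binding domain — allowed (Principle A).
— Laura: subject of the clause headed by 'argued'; c-commands the reflexive but lies outside its binding domain — cannot bind it (Principle A).
— Priya's aunt: second object of the clause headed by 'reminded'; does not c-command the reflexive — cannot bind it (Principle A).

Hannah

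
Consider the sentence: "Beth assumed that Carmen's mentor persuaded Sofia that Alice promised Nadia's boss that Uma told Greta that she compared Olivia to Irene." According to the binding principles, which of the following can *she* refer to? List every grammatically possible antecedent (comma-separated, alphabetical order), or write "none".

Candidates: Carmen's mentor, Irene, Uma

Carmen's mentor, Uma

*she* is a pronoun; Principle B requires it to be free in its binding domain — the clause headed by 'compared'.
— Carmen's mentor: subject of the clause headed by 'persuaded'; c-commands the pronoun but lies outside its binding domain — allowed.
— Irene: second object of the clause headed by 'compared'; is c-commanded by the pronoun; coreference would bind this R-expression — blocked (Principle C).
— Uma: subject of the clause headed by 'told'; c-commands the pronoun but lies outside its binding domain — allowed.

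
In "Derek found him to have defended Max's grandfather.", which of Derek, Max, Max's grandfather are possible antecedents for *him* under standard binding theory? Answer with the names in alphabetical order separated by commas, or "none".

*him* is a pronoun; Principle B requires it to be free in its binding domain — the matrix clause.
— Derek: subject of the matrix clause; c-commands the pronoun within its binding domain — blocked (Principle B).
— Max: possessor inside the object DP of the clause headed by 'defended'; is c-commanded by the pronoun; coreference would bind this R-expression — blocked (Principle C).
— Max's grandfather: object of the clause headed by 'defended'; is c-commanded by the pronoun; coreference would bind this R-expression — blocked (Principle C).

none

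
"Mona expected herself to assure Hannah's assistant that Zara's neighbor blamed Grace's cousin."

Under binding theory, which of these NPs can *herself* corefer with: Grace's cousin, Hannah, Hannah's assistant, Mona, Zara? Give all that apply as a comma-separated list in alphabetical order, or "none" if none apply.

*herself* is a reflexive; Principle A requires it to be bound within its binding domain — the matrix clause.
— Grace's cousin: object of the clause headed by 'blamed'; does not c-command the reflexive — cannot bind it (Principle A).
— Hannah: possessor inside the object DP of the clause headed by 'assure'; does not c-command the reflexive — cannot bind it (Principle A).
— Hannah's assistant: object of the clause headed by 'assure'; does not c-command the reflexive — cannot bind it (Principle A).
— Mona: subject of the matrix clause; c-commands the reflexive within its binding domain — allowed (Principle A).
— Zara: possessor inside the subject DP of the clause headed by 'blamed'; does not c-command the reflexive — cannot bind it (Principle A).

Mona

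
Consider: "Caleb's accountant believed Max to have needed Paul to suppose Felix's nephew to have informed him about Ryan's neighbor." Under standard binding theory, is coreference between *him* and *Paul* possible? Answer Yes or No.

Yes

*Paul* is an R-expression; Principle C requires it to be free (not bound by any c-commanding expression).
— him: object of the clause headed by 'informed'; the pronoun does not c-command the R-expression — coreference allowed.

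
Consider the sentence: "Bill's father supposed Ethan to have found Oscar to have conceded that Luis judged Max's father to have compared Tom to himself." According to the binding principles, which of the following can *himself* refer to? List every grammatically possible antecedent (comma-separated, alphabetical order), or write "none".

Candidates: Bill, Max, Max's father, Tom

Max's father, Tom

*himself* is a reflexive; Principle A requires it to be bound within its binding domain — the clause headed by 'compared'.
— Bill: possessor inside the subject DP of the matrix clause; does not c-command the reflexive — cannot bind it (Principle A).
— Max: possessor inside the subject DP of the clause headed by 'compared'; does not c-command the reflexive — cannot bind it (Principle A).
— Max's father: subject of the clause headed by 'compared'; c-commands the reflexive within its binding domain — allowed (Principle A).
— Tom: object of the clause headed by 'compared'; c-commands the reflexive within its binding domain — allowed (Principle A).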